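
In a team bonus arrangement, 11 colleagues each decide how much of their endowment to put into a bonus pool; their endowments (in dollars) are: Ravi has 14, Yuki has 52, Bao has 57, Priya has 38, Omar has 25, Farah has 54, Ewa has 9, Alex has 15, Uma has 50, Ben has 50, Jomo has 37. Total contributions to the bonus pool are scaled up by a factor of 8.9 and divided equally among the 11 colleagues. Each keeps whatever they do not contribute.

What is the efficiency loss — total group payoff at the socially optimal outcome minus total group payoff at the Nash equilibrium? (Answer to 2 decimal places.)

The private return per contributed unit is 8.9/11 = 0.8091 < 1 for every player regardless of endowment, so the Nash equilibrium is zero contribution and the group total is Σ E_j = 14 + 52 + 57 + 38 + 25 + 54 + 9 + 15 + 50 + 50 + 37 = 401.
Each contributed unit returns 8.900 to the group, so the social optimum is full contribution by everyone: group total = 8.900 × 401 = 3568.90.
Efficiency loss = (8.900 − 1) × 401 = 3167.90.

3167.90 dollars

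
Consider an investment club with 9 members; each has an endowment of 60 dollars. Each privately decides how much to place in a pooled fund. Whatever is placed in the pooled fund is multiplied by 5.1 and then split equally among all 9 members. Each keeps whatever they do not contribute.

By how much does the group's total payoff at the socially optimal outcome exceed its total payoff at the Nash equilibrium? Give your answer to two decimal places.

2214.00 dollars

Each contributed unit returns 5.1/9 = 0.5667 to its contributor — below 1 — so contributing 0 is dominant for every player. At the Nash equilibrium everyone keeps their 60, and the group total is 9 × 60 = 540.
Each contributed unit returns 5.100 to the group as a whole (0.5667 to each of 9 players), which exceeds 1, so the social optimum is full contribution: group total = 5.100 × 540 = 2754.00.
Efficiency loss = 2754.00 − 540 = 2214.00.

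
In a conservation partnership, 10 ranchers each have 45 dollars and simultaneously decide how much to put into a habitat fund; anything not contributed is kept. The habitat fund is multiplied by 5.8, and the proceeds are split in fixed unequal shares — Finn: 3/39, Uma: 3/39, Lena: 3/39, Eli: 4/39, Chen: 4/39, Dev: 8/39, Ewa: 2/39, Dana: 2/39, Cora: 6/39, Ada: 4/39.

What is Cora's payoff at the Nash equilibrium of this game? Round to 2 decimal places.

85.15 dollars

A player with share s gets back 5.8·s per unit contributed, so full contribution is dominant for anyone with s > 1/5.8 = 0.1724 and zero contribution is dominant for anyone below.
The only share above 0.1724 is Dev's 8/39, contributing 45; the remaining 9 contribute 0. Total contributed: 45.
Cora keeps 45 and receives 5.8 × 45 × 6/39 = 40.15 from the habitat fund, for a payoff of 85.15.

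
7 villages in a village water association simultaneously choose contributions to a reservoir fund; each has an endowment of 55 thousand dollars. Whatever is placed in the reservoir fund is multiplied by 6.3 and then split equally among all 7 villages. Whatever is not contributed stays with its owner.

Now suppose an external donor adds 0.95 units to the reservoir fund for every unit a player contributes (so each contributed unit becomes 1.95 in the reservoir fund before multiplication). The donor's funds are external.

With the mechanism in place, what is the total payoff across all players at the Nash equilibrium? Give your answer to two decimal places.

Under the mechanism each unit contributed yields 6.3 × 1.95 / 7 = 1.7550 back to its contributor per unit of net cost, which exceeds 1, making full contribution the dominant choice for everyone.
At the Nash equilibrium everyone contributes 55. Group total payoff = 6.3 × 1.95 × 385 = 4729.73.

4729.73 thousand dollars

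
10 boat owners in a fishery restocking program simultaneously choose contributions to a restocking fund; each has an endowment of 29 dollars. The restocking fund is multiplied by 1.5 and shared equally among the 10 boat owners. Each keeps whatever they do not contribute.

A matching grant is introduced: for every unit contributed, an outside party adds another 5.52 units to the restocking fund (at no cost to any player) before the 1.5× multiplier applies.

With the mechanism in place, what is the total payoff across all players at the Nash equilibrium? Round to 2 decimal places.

With the mechanism, a contributed unit returns 1.5 × 6.52 / 10 = 0.9780 per unit of net cost — still below 1 — so contributing 0 remains dominant for every player.
At the Nash equilibrium no one contributes; group total payoff = 10 × 29 = 290.

290.00 dollars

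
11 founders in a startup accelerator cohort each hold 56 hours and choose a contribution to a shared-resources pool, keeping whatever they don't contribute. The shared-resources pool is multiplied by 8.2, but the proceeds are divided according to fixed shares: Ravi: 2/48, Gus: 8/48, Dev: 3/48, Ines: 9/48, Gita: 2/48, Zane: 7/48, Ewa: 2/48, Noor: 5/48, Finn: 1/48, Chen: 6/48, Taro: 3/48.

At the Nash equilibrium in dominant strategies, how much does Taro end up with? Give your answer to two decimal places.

170.80 hours

Each unit j contributes comes back to j as 8.2 × (j's share), so j prefers to contribute only if that share exceeds 1/8.2 = 0.1220; otherwise keeping the unit dominates.
The shares above 0.1220 belong to Gus, Ines, Zane and Chen, contributing 56 each; the remaining 7 contribute 0. Total contributed: 224.
Taro keeps 56 and receives 8.2 × 224 × 3/48 = 114.80 from the shared-resources pool, for a payoff of 170.80.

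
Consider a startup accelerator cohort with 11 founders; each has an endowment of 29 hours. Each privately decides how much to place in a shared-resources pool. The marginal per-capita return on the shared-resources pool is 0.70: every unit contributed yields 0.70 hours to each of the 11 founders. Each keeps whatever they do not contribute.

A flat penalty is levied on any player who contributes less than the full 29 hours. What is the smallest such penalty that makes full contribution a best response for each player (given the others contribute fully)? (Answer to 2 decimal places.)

8.70 hours

Given the others contribute fully, the best deviation is to contribute 0 (any partial contribution still incurs the fine and gives up units whose private return 0.70 is below 1).
Deviating from 29 to 0 saves 29 hours but forfeits the deviator's share of the drop in the shared-resources pool: 0.70 × 29 = 20.30.
So the deviation gain is 29 − 20.30 = 8.70, and the fine must be at least 8.70 hours to wipe it out.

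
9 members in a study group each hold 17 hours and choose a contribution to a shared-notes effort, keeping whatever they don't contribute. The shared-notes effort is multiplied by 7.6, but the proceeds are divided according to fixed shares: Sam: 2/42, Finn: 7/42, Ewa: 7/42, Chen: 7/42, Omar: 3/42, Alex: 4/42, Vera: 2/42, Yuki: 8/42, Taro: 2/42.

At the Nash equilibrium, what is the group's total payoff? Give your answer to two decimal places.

Each unit j contributes comes back to j as 7.6 × (j's share), so j prefers to contribute only if that share exceeds 1/7.6 = 0.1316; otherwise keeping the unit dominates.
Finn, Ewa, Chen and Yuki clear that bar, contributing 17 each; the remaining 5 contribute 0. Total contributed: 68.
The shared-notes effort pays out 7.6 × 68 = 516.80 in total (split across the unequal shares, but the aggregate is all that matters for the group sum).
The 5 free-riders keep 17 each, adding 85. Group total = 85 + 516.80 = 601.80.

601.80 hours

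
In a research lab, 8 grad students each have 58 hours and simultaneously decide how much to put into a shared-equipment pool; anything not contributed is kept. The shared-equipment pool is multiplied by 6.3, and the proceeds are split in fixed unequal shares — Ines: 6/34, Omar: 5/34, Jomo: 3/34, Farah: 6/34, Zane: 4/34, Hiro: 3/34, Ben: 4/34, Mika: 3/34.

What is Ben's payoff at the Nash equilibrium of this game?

Player j's private return per contributed unit is 6.3 × (j's share). Contributing is weakly dominant for j when that share is at least 1/6.3 = 0.1587, and contributing 0 is dominant otherwise.
The shares above 0.1587 belong to Ines and Farah, contributing 58 each; the remaining 6 contribute 0. Total contributed: 116.
Ben keeps 58 and receives 6.3 × 116 × 4/34 = 85.98 from the shared-equipment pool, for a payoff of 143.98.

143.98 hours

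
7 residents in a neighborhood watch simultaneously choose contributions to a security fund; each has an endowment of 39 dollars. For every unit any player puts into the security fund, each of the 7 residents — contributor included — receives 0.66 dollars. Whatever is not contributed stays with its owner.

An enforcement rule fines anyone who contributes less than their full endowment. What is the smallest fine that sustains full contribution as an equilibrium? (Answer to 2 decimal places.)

13.26 dollars

Given the others contribute fully, the best deviation is to contribute 0 (any partial contribution still incurs the fine and gives up units whose private return 0.66 is below 1).
Deviating from 39 to 0 saves 39 dollars but forfeits the deviator's share of the drop in the security fund: 0.66 × 39 = 25.74.
So the deviation gain is 39 − 25.74 = 13.26, and the fine must be at least 13.26 dollars to wipe it out.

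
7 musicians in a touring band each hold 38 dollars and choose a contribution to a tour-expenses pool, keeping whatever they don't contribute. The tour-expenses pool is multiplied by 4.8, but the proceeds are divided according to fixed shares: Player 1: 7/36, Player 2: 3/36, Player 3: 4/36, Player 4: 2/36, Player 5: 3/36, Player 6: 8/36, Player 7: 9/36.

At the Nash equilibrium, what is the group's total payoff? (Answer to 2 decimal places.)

554.80 dollars

Each unit j contributes comes back to j as 4.8 × (j's share), so j prefers to contribute only if that share exceeds 1/4.8 = 0.2083; otherwise keeping the unit dominates.
The shares above 0.2083 belong to Player 6 and Player 7, contributing 38 each; the remaining 5 contribute 0. Total contributed: 76.
The tour-expenses pool pays out 4.8 × 76 = 364.80 in total (split across the unequal shares, but the aggregate is all that matters for the group sum).
The 5 free-riders keep 38 each, adding 190. Group total = 190 + 364.80 = 554.80.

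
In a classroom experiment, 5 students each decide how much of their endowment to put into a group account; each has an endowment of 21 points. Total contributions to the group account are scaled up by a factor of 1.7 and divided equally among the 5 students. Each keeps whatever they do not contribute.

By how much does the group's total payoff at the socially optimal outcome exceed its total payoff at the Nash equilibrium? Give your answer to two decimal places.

Each contributed unit returns 1.7/5 = 0.3400 to its contributor — below 1 — so contributing 0 is dominant for every player. At the Nash equilibrium everyone keeps their 21, and the group total is 5 × 21 = 105.
Each contributed unit returns 1.700 to the group as a whole (0.3400 to each of 5 players), which exceeds 1, so the social optimum is full contribution: group total = 1.700 × 105 = 178.50.
Efficiency loss = 178.50 − 105 = 73.50.

73.50 points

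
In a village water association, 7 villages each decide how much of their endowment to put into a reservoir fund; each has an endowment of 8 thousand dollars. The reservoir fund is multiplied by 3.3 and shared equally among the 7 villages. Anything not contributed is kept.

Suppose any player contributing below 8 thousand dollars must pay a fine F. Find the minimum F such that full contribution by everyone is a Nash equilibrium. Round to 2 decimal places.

Given the others contribute fully, the best deviation is to contribute 0 (any partial contribution still incurs the fine and gives up units whose private return 0.4714 is below 1).
Deviating from 8 to 0 saves 8 thousand dollars but forfeits the deviator's share of the drop in the reservoir fund: 3.3/7 × 8 = 3.77.
So the deviation gain is 8 − 3.77 = 4.23, and the fine must be at least 4.23 thousand dollars to wipe it out.

4.23 thousand dollars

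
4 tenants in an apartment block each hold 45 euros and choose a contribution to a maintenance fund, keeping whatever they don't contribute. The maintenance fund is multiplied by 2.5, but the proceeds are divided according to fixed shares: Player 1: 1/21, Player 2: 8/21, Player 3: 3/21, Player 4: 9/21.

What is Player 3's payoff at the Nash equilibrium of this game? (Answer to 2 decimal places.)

61.07 euros

Each unit j contributes comes back to j as 2.5 × (j's share), so j prefers to contribute only if that share exceeds 1/2.5 = 0.4000; otherwise keeping the unit dominates.
Only Player 4 (9/21) clears that bar, contributing 45; the remaining 3 contribute 0. Total contributed: 45.
Player 3 keeps 45 and receives 2.5 × 45 × 3/21 = 16.07 from the maintenance fund, for a payoff of 61.07.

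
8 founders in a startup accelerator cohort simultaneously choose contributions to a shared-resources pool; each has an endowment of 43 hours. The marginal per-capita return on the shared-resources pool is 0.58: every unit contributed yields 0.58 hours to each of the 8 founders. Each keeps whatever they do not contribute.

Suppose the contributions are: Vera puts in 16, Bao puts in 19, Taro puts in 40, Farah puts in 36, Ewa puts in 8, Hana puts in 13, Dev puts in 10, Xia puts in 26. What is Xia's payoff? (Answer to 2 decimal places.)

114.44 hours

Total contributed: 16 + 19 + 40 + 36 + 8 + 13 + 10 + 26 = 168.
Each receives 0.58 × 168 = 97.44 from the shared-resources pool.
Xia keeps 43 − 26 = 17, so Xia's payoff is 17 + 97.44 = 114.44.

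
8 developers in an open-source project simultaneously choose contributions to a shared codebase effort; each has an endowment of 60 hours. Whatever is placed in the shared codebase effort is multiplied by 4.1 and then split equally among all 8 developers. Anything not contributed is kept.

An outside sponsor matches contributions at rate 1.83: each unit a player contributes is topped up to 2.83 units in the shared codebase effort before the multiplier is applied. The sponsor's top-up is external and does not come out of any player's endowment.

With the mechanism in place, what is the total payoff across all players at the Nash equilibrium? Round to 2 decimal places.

The effective private return per unit is now 4.1 × 2.83 / 8 = 1.4504 > 1, so every player's dominant strategy flips to full contribution.
At the Nash equilibrium everyone contributes 60. Group total payoff = 4.1 × 2.83 × 480 = 5569.44.

5569.44 hours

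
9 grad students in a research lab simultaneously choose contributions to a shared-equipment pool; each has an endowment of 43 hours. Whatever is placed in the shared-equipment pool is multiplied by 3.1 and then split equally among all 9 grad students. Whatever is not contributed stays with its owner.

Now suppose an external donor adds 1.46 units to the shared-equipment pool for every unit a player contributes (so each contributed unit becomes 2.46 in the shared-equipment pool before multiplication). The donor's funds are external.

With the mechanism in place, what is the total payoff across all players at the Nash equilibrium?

Even with the mechanism, each unit contributed returns only 3.1 × 2.46 / 9 = 0.8473 per unit of net cost, so contributing nothing is still dominant.
Everyone keeps their endowment and the group total is 9 × 43 = 387.

387.00 hours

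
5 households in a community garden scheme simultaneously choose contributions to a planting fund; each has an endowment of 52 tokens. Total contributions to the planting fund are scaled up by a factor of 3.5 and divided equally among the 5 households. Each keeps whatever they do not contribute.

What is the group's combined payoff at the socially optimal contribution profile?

Each contributed unit returns 3.500 to the group as a whole (0.7000 to each of 5 players), which exceeds 1, so the social optimum is full contribution: group total = 3.500 × 260 = 910.00.

910.00 tokens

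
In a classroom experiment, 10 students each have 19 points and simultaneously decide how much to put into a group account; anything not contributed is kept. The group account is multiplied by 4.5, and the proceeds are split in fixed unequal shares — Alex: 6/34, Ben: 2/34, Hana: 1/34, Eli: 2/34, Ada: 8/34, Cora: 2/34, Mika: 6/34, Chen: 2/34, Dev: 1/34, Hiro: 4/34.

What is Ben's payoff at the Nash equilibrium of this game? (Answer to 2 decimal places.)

Player j's private return per contributed unit is 4.5 × (j's share). Contributing is weakly dominant for j when that share is at least 1/4.5 = 0.2222, and contributing 0 is dominant otherwise.
Ada alone (share 8/34) is above the threshold, contributing 19; the remaining 9 contribute 0. Total contributed: 19.
Ben keeps 19 and receives 4.5 × 19 × 2/34 = 5.03 from the group account, for a payoff of 24.03.

24.03 points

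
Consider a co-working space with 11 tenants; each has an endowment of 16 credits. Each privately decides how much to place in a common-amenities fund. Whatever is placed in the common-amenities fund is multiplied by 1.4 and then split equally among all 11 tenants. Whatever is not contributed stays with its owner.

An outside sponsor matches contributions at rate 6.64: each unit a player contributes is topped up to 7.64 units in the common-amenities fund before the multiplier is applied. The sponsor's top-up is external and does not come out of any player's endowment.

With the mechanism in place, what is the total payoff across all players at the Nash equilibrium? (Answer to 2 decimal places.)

176.00 credits

With the mechanism, a contributed unit returns 1.4 × 7.64 / 11 = 0.9724 per unit of net cost — still below 1 — so contributing 0 remains dominant for every player.
Everyone keeps their endowment and the group total is 11 × 16 = 176.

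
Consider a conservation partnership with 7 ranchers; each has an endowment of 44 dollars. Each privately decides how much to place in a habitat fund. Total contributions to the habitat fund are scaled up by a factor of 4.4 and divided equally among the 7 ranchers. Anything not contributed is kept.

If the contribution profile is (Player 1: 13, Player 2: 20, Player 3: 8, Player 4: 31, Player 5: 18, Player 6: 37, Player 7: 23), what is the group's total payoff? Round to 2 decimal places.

818.00 dollars

Total contributed: 13 + 20 + 8 + 31 + 18 + 37 + 23 = 150; total kept: 7 × 44 − 150 = 158.
The habitat fund pays out 4.4 × 150 = 660.00 in aggregate.
Group total = 158 + 660.00 = 818.00.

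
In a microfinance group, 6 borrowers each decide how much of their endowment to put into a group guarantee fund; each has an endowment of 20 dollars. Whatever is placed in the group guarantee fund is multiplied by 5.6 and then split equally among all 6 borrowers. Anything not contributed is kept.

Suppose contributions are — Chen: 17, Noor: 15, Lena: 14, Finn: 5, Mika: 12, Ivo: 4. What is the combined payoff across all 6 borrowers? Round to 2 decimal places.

428.20 dollars

Total contributed: 17 + 15 + 14 + 5 + 12 + 4 = 67; total kept: 6 × 20 − 67 = 53.
The group guarantee fund pays out 5.6 × 67 = 375.20 in aggregate.
Group total = 53 + 375.20 = 428.20.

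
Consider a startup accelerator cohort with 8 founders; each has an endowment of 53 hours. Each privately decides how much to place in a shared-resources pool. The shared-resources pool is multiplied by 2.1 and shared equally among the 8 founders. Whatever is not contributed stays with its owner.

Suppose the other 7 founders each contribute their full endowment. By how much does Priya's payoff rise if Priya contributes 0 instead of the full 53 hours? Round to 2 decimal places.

39.09 hours

Switching from a contribution of 53 to 0 lets Priya keep an extra 53 hours, but lowers the shared-resources pool by 53, which costs Priya their own share of that drop: 2.1/8 × 53 = 13.91.
Net gain = 53 − 13.91 = 39.09. The private return per contributed unit (0.2625) is below 1, so free-riding is indeed the best response regardless of what the others do.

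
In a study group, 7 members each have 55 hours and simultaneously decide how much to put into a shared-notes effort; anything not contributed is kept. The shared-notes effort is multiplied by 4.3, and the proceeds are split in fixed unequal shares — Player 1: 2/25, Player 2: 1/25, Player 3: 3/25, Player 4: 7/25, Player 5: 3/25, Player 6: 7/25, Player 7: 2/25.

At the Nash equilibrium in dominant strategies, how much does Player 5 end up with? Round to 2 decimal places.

111.76 hours

Player j's private return per contributed unit is 4.3 × (j's share). Contributing is weakly dominant for j when that share is at least 1/4.3 = 0.2326, and contributing 0 is dominant otherwise.
The shares above 0.2326 belong to Player 4 and Player 6, contributing 55 each; the remaining 5 contribute 0. Total contributed: 110.
Player 5 keeps 55 and receives 4.3 × 110 × 3/25 = 56.76 from the shared-notes effort, for a payoff of 111.76.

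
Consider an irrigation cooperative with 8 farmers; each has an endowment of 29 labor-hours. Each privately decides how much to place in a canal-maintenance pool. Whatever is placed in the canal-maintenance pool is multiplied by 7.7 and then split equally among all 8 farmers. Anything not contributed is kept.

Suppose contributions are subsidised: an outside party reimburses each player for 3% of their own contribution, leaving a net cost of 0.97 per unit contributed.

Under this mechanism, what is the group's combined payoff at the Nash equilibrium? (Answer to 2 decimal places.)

232.00 labor-hours

Even with the mechanism, each unit contributed returns only (7.7/8) / 0.97 = 0.9923 per unit of net cost, so contributing nothing is still dominant.
Everyone keeps their endowment and the group total is 8 × 29 = 232.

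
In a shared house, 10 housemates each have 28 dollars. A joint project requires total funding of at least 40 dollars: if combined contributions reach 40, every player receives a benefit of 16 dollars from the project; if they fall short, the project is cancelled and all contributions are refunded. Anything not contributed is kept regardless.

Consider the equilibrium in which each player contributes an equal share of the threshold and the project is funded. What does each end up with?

Equal share of the threshold: 40/10 = 4.
At this profile no one gains by cutting their contribution: any cut drops the total below 40, the project is cancelled, contributions are refunded, and the deviator ends with 28, which is less than 28 − 4 + 16 = 40. Contributing more than 4 just wastes the excess. So contributing exactly 4 is a best response.
Each player's payoff: 28 − 4 + 16 = 40.

40 dollars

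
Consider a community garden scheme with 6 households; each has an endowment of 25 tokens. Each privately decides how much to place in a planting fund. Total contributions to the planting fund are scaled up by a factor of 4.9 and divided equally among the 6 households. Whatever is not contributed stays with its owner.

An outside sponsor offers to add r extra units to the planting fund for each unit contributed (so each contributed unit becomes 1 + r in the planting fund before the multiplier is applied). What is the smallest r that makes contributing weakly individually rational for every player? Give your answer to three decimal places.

0.224

With matching at rate r, one contributed unit becomes (1 + r) in the planting fund and returns 4.9 × (1 + r) / 6 to the contributor.
Setting this equal to 1: 1 + r = 6/4.9 = 1.2245.
So the minimum matching rate is r = 1.2245 − 1 = 0.224.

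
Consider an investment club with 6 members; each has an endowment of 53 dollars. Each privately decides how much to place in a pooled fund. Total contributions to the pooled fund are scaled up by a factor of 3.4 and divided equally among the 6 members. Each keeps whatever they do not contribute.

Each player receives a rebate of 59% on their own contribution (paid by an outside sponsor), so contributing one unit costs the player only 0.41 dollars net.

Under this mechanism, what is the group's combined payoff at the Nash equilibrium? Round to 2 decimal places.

1268.82 dollars

Under the mechanism each unit contributed yields (3.4/6) / 0.41 = 1.3821 back to its contributor per unit of net cost, which exceeds 1, making full contribution the dominant choice for everyone.
So the Nash equilibrium is full contribution by all 6; the group earns 6 × (53 × 0.59 + 3.4 × 53) = 1268.82.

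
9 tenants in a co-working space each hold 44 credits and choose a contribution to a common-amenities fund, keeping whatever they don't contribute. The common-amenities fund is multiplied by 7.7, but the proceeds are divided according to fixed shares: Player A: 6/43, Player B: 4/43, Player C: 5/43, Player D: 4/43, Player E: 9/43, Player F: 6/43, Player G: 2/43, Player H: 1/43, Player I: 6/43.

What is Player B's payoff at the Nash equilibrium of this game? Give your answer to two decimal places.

170.07 credits

A player with share s gets back 7.7·s per unit contributed, so full contribution is dominant for anyone with s > 1/7.7 = 0.1299 and zero contribution is dominant for anyone below.
The shares above 0.1299 belong to Player A, Player E, Player F and Player I, contributing 44 each; the remaining 5 contribute 0. Total contributed: 176.
Player B keeps 44 and receives 7.7 × 176 × 4/43 = 126.07 from the common-amenities fund, for a payoff of 170.07.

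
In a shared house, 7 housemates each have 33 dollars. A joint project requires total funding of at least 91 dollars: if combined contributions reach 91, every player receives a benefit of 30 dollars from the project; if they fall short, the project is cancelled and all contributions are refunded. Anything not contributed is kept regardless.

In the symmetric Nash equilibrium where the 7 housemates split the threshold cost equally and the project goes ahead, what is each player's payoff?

Equal share of the threshold: 91/7 = 13.
At this profile no one gains by cutting their contribution: any cut drops the total below 91, the project is cancelled, contributions are refunded, and the deviator ends with 33, which is less than 33 − 13 + 30 = 50. Contributing more than 13 just wastes the excess. So contributing exactly 13 is a best response.
Each player's payoff: 33 − 13 + 30 = 50.

50 dollars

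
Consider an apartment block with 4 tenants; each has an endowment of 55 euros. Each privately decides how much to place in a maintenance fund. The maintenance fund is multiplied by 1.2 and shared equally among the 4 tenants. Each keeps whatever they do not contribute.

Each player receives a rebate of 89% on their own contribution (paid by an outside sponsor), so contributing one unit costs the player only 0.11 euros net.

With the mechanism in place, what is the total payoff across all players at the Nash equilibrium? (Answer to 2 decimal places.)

459.80 euros

The effective private return per unit is now (1.2/4) / 0.11 = 2.7273 > 1, so every player's dominant strategy flips to full contribution.
So the Nash equilibrium is full contribution by all 4; the group earns 4 × (55 × 0.89 + 1.2 × 55) = 459.80.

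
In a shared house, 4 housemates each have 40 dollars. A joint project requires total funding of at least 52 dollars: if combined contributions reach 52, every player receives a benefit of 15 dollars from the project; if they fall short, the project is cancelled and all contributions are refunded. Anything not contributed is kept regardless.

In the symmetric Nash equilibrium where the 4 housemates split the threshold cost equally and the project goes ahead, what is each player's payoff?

Equal share of the threshold: 52/4 = 13.
At this profile no one gains by cutting their contribution: any cut drops the total below 52, the project is cancelled, contributions are refunded, and the deviator ends with 40, which is less than 40 − 13 + 15 = 42. Contributing more than 13 just wastes the excess. So contributing exactly 13 is a best response.
Each player's payoff: 40 − 13 + 15 = 42.

42 dollars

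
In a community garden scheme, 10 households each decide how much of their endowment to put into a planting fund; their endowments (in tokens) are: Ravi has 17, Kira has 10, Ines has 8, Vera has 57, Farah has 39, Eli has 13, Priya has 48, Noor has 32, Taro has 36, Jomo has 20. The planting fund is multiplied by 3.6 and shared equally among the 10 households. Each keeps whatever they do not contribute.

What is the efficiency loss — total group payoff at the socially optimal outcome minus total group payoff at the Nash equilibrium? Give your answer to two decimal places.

728.00 tokens

The private return per contributed unit is 3.6/10 = 0.3600 < 1 for every player regardless of endowment, so the Nash equilibrium is zero contribution and the group total is Σ E_j = 17 + 10 + 8 + 57 + 39 + 13 + 48 + 32 + 36 + 20 = 280.
Each contributed unit returns 3.600 to the group, so the social optimum is full contribution by everyone: group total = 3.600 × 280 = 1008.00.
Efficiency loss = (3.600 − 1) × 280 = 728.00.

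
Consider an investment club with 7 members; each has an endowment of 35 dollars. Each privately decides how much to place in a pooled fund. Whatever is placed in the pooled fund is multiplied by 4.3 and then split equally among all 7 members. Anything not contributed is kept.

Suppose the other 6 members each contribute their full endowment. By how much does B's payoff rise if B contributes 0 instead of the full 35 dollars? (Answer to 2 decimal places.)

13.50 dollars

Switching from a contribution of 35 to 0 lets B keep an extra 35 dollars, but lowers the pooled fund by 35, which costs B their own share of that drop: 4.3/7 × 35 = 21.50.
Net gain = 35 − 21.50 = 13.50. The private return per contributed unit (0.6143) is below 1, so free-riding is indeed the best response regardless of what the others do.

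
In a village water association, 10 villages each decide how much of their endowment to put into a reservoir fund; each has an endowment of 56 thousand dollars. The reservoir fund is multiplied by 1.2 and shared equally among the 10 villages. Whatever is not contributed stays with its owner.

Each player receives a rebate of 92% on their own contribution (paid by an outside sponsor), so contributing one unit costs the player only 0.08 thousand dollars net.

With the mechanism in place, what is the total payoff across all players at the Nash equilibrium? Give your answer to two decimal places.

1187.20 thousand dollars

Under the mechanism each unit contributed yields (1.2/10) / 0.08 = 1.5000 back to its contributor per unit of net cost, which exceeds 1, making full contribution the dominant choice for everyone.
At the Nash equilibrium everyone contributes 56. Group total payoff = 10 × (56 × 0.92 + 1.2 × 56) = 1187.20.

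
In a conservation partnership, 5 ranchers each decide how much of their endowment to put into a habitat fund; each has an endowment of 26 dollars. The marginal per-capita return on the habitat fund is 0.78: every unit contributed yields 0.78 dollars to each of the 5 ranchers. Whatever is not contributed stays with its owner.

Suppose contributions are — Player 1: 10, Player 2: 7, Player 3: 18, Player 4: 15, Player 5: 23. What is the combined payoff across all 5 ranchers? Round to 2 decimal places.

Total contributed: 10 + 7 + 18 + 15 + 23 = 73; total kept: 5 × 26 − 73 = 57.
The habitat fund pays out 0.78 × 5 × 73 = 284.70 in aggregate.
Group total = 57 + 284.70 = 341.70.

341.70 dollars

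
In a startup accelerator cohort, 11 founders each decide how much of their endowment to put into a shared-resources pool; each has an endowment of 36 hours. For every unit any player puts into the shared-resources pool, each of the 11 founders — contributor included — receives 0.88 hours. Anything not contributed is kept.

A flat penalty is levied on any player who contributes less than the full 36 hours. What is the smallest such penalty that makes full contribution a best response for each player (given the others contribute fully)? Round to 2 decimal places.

4.32 hours

Given the others contribute fully, the best deviation is to contribute 0 (any partial contribution still incurs the fine and gives up units whose private return 0.88 is below 1).
Deviating from 36 to 0 saves 36 hours but forfeits the deviator's share of the drop in the shared-resources pool: 0.88 × 36 = 31.68.
So the deviation gain is 36 − 31.68 = 4.32, and the fine must be at least 4.32 hours to wipe it out.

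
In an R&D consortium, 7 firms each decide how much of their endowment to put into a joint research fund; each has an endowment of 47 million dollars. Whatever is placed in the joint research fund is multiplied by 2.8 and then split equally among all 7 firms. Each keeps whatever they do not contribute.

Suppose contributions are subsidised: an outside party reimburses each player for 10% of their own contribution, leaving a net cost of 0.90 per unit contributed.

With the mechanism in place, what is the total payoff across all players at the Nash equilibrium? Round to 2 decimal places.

329.00 million dollars

The effective private return is (2.8/7) / 0.90 = 0.4444, which is still under 1, so the mechanism doesn't change anyone's dominant strategy: zero contribution.
Everyone keeps their endowment and the group total is 7 × 47 = 329.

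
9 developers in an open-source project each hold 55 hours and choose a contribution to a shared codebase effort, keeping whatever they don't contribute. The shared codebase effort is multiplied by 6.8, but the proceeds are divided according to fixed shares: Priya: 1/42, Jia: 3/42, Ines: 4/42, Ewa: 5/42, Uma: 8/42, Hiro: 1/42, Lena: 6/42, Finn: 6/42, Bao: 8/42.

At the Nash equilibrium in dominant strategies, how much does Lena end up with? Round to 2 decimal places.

161.86 hours

For player j, contributing a unit is worthwhile iff 6.8 × (j's share) ≥ 1, i.e. iff j's share is at least 0.1471.
Uma and Bao clear that bar, contributing 55 each; the remaining 7 contribute 0. Total contributed: 110.
Lena keeps 55 and receives 6.8 × 110 × 6/42 = 106.86 from the shared codebase effort, for a payoff of 161.86.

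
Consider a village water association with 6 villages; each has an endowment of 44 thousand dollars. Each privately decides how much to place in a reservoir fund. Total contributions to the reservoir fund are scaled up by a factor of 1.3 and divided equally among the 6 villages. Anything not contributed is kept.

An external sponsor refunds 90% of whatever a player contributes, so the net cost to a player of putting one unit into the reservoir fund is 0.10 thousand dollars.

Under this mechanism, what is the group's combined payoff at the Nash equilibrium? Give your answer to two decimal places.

580.80 thousand dollars

Under the mechanism each unit contributed yields (1.3/6) / 0.10 = 2.1667 back to its contributor per unit of net cost, which exceeds 1, making full contribution the dominant choice for everyone.
So the Nash equilibrium is full contribution by all 6; the group earns 6 × (44 × 0.90 + 1.3 × 44) = 580.80.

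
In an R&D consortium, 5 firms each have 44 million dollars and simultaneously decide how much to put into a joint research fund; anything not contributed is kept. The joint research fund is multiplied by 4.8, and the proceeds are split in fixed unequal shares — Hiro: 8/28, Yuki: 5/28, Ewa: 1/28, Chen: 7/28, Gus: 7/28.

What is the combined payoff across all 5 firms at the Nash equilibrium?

Player j's private return per contributed unit is 4.8 × (j's share). Contributing is weakly dominant for j when that share is at least 1/4.8 = 0.2083, and contributing 0 is dominant otherwise.
Hiro, Chen and Gus are above the threshold, contributing 44 each; the remaining 2 contribute 0. Total contributed: 132.
The joint research fund pays out 4.8 × 132 = 633.60 in total (split across the unequal shares, but the aggregate is all that matters for the group sum).
The 2 free-riders keep 44 each, adding 88. Group total = 88 + 633.60 = 721.60.

721.60 million dollars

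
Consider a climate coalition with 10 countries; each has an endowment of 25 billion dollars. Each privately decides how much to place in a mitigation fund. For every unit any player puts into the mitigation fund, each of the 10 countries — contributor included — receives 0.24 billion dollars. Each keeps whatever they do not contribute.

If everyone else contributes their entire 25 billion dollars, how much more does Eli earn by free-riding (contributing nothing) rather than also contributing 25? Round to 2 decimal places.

19.00 billion dollars

Switching from a contribution of 25 to 0 lets Eli keep an extra 25 billion dollars, but lowers the mitigation fund by 25, which costs Eli their own share of that drop: 0.24 × 25 = 6.00.
Net gain = 25 − 6.00 = 19.00. The private return per contributed unit (0.24) is below 1, so free-riding is indeed the best response regardless of what the others do.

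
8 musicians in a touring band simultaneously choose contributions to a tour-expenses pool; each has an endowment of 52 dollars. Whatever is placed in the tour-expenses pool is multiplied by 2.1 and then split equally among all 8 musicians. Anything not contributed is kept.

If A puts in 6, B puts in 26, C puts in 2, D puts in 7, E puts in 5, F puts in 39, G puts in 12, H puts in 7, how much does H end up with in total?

Total contributed: 6 + 26 + 2 + 7 + 5 + 39 + 12 + 7 = 104.
Each receives 2.1 × 104 / 8 = 27.30 from the tour-expenses pool.
H keeps 52 − 7 = 45, so H's payoff is 45 + 27.30 = 72.30.

72.30 dollars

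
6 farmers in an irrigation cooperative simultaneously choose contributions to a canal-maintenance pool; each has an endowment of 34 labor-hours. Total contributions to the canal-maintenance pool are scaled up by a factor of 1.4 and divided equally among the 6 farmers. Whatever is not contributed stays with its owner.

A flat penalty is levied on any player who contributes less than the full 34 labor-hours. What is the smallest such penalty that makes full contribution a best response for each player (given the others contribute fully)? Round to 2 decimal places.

26.07 labor-hours

Given the others contribute fully, the best deviation is to contribute 0 (any partial contribution still incurs the fine and gives up units whose private return 0.2333 is below 1).
Deviating from 34 to 0 saves 34 labor-hours but forfeits the deviator's share of the drop in the canal-maintenance pool: 1.4/6 × 34 = 7.93.
So the deviation gain is 34 − 7.93 = 26.07, and the fine must be at least 26.07 labor-hours to wipe it out.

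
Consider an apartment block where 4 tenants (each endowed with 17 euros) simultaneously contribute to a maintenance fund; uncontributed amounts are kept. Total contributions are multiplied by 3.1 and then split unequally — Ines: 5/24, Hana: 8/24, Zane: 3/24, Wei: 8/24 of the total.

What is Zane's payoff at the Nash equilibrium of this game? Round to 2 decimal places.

30.18 euros

Player j's private return per contributed unit is 3.1 × (j's share). Contributing is weakly dominant for j when that share is at least 1/3.1 = 0.3226, and contributing 0 is dominant otherwise.
The shares above 0.3226 belong to Hana and Wei, contributing 17 each; the remaining 2 contribute 0. Total contributed: 34.
Zane keeps 17 and receives 3.1 × 34 × 3/24 = 13.18 from the maintenance fund, for a payoff of 30.18.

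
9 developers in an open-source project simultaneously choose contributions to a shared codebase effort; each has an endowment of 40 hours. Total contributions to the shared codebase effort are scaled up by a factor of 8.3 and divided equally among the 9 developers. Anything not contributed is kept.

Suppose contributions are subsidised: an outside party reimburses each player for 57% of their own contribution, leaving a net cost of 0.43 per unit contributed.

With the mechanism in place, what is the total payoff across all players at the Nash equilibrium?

3193.20 hours

Under the mechanism each unit contributed yields (8.3/9) / 0.43 = 2.1447 back to its contributor per unit of net cost, which exceeds 1, making full contribution the dominant choice for everyone.
So the Nash equilibrium is full contribution by all 9; the group earns 9 × (40 × 0.57 + 8.3 × 40) = 3193.20.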